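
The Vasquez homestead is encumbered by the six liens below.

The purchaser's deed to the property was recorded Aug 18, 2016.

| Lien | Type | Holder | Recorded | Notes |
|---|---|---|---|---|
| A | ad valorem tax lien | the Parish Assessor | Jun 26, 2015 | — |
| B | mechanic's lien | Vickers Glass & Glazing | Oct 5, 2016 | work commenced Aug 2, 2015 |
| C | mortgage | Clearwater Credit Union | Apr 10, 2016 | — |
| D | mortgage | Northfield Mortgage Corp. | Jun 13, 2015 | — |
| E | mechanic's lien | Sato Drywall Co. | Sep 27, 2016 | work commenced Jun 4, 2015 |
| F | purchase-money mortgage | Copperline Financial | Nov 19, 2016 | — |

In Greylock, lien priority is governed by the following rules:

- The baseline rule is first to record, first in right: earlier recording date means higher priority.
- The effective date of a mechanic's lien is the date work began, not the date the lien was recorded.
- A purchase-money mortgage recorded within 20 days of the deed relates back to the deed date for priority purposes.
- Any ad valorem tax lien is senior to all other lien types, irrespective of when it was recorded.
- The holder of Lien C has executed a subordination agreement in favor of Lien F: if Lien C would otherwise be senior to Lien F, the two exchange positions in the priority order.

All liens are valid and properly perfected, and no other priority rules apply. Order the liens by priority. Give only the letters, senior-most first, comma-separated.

First, effective dates: B is treated as recorded Aug 2, 2015, the work-commencement date; E is treated as recorded Jun 4, 2015, the work-commencement date; F missed the 20-day window (93 days after the deed), so its recording date stands.
A is an ad valorem tax lien, so it outranks all other liens regardless of date.
The other liens, earliest effective date first: E (Jun 4, 2015), D (Jun 13, 2015), B (Aug 2, 2015), C (Apr 10, 2016), F (Nov 19, 2016).
The subordination applies — C was senior to F — so C and F swap.

A, E, D, B, F, C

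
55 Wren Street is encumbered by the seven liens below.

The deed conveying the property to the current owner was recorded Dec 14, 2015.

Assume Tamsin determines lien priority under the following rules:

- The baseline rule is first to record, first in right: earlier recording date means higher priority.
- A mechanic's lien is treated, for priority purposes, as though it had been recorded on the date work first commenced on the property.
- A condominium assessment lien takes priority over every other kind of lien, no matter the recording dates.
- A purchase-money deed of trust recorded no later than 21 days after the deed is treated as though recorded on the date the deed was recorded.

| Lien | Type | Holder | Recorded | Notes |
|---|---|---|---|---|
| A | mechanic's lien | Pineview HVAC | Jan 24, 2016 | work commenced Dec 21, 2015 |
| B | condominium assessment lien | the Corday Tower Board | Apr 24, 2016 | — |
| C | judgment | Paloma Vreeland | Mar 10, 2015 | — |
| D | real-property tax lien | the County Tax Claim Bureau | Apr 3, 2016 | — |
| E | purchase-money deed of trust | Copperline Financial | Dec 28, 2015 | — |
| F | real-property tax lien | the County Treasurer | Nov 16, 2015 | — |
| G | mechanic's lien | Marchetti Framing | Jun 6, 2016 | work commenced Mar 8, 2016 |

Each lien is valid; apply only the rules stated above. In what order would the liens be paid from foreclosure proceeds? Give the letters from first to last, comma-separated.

B, C, F, E, A, G, D

Effective dates after the stated exceptions: A is treated as recorded Dec 21, 2015, the work-commencement date; E relates back to the deed date Dec 14, 2015; G is treated as recorded Mar 8, 2016, the work-commencement date.
B is a condominium assessment lien and takes priority over every other lien.
The other liens, earliest effective date first: C (Mar 10, 2015), F (Nov 16, 2015), E (Dec 14, 2015), A (Dec 21, 2015), G (Mar 8, 2016), D (Apr 3, 2016).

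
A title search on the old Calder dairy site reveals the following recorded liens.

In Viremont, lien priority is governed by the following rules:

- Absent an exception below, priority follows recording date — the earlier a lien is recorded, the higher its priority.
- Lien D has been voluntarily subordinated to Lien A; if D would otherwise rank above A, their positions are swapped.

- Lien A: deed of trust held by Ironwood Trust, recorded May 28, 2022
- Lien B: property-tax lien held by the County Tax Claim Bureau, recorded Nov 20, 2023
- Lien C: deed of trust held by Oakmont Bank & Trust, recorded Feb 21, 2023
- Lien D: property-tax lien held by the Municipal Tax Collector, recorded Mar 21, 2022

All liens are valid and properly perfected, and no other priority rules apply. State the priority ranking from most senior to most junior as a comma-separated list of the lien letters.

A, D, C, B

By effective date, earliest first: D (Mar 21, 2022), A (May 28, 2022), C (Feb 21, 2023), B (Nov 20, 2023).
D would otherwise be senior to A, so under the subordination agreement D and A exchange positions.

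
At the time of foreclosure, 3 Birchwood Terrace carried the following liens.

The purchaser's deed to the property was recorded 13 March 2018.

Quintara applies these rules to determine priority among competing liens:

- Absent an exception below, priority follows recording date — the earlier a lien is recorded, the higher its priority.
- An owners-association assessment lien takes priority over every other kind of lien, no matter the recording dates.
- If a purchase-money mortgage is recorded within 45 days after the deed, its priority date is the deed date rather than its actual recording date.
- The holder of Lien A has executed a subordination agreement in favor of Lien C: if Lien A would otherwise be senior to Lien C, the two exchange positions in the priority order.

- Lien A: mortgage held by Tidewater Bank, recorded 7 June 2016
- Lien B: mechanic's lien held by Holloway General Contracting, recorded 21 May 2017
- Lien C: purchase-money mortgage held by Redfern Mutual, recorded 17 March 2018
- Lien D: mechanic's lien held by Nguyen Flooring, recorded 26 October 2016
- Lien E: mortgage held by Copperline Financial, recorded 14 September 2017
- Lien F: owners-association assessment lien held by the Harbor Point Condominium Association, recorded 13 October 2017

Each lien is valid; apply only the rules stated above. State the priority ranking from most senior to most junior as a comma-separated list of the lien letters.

F, C, D, B, E, A

Effective dates after the stated exceptions: C was recorded within the 45-day window, so its effective date is the deed date 13 March 2018.
F, as an owners-association assessment lien, has superpriority and ranks first.
Among the remaining liens, by effective date: A (7 June 2016), D (26 October 2016), B (21 May 2017), E (14 September 2017), C (13 March 2018).
A is senior to C before the subordination, so the two trade places.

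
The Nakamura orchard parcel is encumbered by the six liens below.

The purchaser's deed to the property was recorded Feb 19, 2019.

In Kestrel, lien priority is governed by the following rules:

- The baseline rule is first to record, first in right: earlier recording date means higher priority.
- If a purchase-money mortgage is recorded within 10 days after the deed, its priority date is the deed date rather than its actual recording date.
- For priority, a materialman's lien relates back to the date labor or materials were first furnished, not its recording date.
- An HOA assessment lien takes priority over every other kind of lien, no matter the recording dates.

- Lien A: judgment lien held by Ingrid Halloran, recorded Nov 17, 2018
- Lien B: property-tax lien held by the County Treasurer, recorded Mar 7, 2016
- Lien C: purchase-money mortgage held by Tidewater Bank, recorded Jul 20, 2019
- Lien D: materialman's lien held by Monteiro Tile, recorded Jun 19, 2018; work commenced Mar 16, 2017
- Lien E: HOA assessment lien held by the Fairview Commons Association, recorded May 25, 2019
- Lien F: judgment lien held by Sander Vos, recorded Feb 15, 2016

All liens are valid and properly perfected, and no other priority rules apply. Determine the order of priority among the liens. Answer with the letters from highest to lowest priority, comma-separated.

E, F, B, D, A, C

Adjusting effective dates: C was recorded 151 days after the deed — beyond 10 days — so no relation-back applies; D's effective date is Mar 16, 2017, when work began.
As an HOA assessment lien, E is senior to every other lien.
Remaining liens by effective date: F (Feb 15, 2016), B (Mar 7, 2016), D (Mar 16, 2017), A (Nov 17, 2018), C (Jul 20, 2019).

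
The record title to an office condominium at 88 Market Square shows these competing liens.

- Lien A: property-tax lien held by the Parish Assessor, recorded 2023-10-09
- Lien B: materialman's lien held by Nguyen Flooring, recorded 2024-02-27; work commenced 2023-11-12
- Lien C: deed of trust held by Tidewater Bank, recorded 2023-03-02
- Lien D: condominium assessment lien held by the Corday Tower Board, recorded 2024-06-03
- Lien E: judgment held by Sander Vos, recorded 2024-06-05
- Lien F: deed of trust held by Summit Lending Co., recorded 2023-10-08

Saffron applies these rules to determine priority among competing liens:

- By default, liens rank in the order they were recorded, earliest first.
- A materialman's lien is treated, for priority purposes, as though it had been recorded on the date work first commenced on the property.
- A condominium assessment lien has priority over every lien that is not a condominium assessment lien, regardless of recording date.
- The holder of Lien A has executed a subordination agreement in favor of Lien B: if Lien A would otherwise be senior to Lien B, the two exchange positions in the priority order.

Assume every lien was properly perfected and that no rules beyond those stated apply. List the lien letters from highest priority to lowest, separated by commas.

Effective dates after the stated exceptions: B is treated as recorded 2023-11-12, the work-commencement date.
D, as a condominium assessment lien, has superpriority and ranks first.
Remaining liens by effective date: C (2023-03-02), F (2023-10-08), A (2023-10-09), B (2023-11-12), E (2024-06-05).
A would otherwise be senior to B, so under the subordination agreement A and B exchange positions.

D, C, F, B, A, E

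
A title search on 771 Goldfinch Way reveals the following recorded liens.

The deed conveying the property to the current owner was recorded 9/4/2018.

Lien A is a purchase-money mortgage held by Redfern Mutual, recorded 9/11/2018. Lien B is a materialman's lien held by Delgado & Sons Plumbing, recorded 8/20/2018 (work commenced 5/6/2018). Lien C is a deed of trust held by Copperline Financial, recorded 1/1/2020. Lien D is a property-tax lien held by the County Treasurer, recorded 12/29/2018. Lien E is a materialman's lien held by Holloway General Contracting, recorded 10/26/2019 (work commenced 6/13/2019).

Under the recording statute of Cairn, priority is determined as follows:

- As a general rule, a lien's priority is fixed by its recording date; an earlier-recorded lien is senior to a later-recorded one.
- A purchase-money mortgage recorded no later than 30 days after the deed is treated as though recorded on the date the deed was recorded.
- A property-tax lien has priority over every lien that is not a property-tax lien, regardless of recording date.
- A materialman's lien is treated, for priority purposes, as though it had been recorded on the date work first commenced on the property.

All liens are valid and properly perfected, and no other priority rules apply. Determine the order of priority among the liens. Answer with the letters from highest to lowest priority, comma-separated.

Effective dates after the stated exceptions: A's effective date is the deed date, 9/4/2018; B is treated as recorded 5/6/2018, the work-commencement date; E relates back to 6/13/2019 (work commenced).
D, as a property-tax lien, has superpriority and ranks first.
Ordering the rest by effective date: B (5/6/2018), A (9/4/2018), E (6/13/2019), C (1/1/2020).

D, B, A, E, C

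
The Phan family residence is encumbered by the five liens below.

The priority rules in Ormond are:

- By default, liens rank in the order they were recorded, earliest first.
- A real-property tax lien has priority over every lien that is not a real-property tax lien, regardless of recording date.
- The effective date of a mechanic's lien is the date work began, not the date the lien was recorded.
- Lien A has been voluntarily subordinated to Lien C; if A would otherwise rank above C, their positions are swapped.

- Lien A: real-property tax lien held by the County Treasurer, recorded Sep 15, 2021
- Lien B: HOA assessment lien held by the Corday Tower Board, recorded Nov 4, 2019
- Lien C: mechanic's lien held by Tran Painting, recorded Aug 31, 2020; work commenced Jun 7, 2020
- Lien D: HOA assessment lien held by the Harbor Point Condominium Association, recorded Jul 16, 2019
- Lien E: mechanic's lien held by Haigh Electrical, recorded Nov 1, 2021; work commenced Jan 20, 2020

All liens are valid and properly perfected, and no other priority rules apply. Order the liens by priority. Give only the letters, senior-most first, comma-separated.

C, D, B, E, A

Adjusting effective dates: C is treated as recorded Jun 7, 2020, the work-commencement date; E is treated as recorded Jan 20, 2020, the work-commencement date.
A, as a real-property tax lien, has superpriority and ranks first.
The other liens, earliest effective date first: D (Jul 16, 2019), B (Nov 4, 2019), E (Jan 20, 2020), C (Jun 7, 2020).
A would otherwise be senior to C, so under the subordination agreement A and C exchange positions.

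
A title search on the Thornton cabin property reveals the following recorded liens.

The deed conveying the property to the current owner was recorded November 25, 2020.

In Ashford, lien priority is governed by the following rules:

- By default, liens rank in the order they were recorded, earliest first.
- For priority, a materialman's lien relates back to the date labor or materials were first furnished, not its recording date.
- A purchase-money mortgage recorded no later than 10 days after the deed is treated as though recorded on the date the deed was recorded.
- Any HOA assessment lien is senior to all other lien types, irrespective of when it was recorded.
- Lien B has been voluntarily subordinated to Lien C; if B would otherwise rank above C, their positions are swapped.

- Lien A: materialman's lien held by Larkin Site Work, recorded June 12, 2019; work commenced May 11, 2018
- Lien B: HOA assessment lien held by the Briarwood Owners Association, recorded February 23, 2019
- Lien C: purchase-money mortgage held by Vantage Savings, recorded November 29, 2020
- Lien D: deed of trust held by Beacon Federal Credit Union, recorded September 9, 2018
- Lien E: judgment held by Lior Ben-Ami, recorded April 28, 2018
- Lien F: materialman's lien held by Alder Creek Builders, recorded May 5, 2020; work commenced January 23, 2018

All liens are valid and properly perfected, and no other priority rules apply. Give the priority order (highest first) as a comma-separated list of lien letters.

Effective dates after the stated exceptions: A's effective date is May 11, 2018, when work began; C relates back to the deed date November 25, 2020; F is treated as recorded January 23, 2018, the work-commencement date.
B is an HOA assessment lien, so it outranks all other liens regardless of date.
Among the remaining liens, by effective date: F (January 23, 2018), E (April 28, 2018), A (May 11, 2018), D (September 9, 2018), C (November 25, 2020).
B would otherwise be senior to C, so under the subordination agreement B and C exchange positions.

C, F, E, A, D, B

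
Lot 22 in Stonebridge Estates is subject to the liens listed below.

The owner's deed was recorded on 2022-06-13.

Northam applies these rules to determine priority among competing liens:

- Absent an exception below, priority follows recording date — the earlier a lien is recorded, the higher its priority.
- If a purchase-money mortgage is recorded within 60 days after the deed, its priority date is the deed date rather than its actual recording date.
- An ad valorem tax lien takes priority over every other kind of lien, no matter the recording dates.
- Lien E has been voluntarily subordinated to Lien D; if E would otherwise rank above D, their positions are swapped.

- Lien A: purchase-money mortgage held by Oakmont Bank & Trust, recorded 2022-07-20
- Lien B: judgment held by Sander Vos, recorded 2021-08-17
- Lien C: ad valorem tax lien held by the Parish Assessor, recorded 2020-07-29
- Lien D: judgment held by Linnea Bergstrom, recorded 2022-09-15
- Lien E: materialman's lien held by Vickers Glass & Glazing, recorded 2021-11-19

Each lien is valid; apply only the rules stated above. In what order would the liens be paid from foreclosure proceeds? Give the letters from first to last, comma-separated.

Adjusting effective dates: A's effective date is the deed date, 2022-06-13.
C is an ad valorem tax lien, so it outranks all other liens regardless of date.
Ordering the rest by effective date: B (2021-08-17), E (2021-11-19), A (2022-06-13), D (2022-09-15).
E would otherwise be senior to D, so under the subordination agreement E and D exchange positions.

C, B, D, A, E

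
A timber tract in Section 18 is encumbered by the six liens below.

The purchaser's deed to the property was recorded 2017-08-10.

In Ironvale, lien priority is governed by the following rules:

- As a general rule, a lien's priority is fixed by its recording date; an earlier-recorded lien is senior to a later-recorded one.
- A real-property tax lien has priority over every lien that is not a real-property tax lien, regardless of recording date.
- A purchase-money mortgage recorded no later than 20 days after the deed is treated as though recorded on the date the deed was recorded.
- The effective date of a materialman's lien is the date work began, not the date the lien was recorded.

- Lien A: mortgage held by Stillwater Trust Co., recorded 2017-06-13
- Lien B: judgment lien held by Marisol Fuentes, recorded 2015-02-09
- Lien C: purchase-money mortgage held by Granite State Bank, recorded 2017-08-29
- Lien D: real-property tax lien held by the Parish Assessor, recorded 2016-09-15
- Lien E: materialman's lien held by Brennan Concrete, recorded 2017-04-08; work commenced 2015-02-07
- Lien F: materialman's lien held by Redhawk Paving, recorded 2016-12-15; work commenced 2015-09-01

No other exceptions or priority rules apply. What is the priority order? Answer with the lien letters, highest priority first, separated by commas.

D, E, B, F, A, C

First, effective dates: C's effective date is the deed date, 2017-08-10; E's effective date is 2015-02-07, when work began; F relates back to 2015-09-01 (work commenced).
D is a real-property tax lien, so it outranks all other liens regardless of date.
Ordering the rest by effective date: E (2015-02-07), B (2015-02-09), F (2015-09-01), A (2017-06-13), C (2017-08-10).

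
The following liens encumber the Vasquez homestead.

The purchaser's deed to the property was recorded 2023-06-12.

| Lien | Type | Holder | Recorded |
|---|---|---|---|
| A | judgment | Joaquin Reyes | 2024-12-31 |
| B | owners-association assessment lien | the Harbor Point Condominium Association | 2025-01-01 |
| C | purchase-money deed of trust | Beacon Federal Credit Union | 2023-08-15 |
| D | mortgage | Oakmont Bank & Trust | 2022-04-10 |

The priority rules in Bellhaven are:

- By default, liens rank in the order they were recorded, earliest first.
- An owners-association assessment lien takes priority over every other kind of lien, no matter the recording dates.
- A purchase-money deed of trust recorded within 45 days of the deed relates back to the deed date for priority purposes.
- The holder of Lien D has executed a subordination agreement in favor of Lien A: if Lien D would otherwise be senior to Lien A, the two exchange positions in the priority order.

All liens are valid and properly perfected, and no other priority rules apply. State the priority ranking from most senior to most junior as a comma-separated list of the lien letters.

Effective dates: C missed the 45-day window (64 days after the deed), so its recording date stands.
As an owners-association assessment lien, B is senior to every other lien.
Ordering the rest by effective date: D (2022-04-10), C (2023-08-15), A (2024-12-31).
D is senior to A before the subordination, so the two trade places.

B, A, C, D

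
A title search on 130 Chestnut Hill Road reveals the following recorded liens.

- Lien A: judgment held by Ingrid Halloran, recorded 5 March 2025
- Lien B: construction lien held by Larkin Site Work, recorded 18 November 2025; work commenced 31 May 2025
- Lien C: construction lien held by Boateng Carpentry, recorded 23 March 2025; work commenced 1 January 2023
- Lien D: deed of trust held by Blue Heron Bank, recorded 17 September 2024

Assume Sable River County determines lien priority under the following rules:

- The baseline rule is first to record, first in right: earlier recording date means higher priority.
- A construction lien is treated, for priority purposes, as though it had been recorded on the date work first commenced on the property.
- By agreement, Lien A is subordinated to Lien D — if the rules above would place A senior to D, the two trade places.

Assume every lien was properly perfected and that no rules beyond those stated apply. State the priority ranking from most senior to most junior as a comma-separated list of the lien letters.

First, effective dates: B's effective date is 31 May 2025, when work began; C is treated as recorded 1 January 2023, the work-commencement date.
Ordering by effective date: C (1 January 2023), D (17 September 2024), A (5 March 2025), B (31 May 2025).
Since A is not senior to D, the subordination leaves the order unchanged.

C, D, A, B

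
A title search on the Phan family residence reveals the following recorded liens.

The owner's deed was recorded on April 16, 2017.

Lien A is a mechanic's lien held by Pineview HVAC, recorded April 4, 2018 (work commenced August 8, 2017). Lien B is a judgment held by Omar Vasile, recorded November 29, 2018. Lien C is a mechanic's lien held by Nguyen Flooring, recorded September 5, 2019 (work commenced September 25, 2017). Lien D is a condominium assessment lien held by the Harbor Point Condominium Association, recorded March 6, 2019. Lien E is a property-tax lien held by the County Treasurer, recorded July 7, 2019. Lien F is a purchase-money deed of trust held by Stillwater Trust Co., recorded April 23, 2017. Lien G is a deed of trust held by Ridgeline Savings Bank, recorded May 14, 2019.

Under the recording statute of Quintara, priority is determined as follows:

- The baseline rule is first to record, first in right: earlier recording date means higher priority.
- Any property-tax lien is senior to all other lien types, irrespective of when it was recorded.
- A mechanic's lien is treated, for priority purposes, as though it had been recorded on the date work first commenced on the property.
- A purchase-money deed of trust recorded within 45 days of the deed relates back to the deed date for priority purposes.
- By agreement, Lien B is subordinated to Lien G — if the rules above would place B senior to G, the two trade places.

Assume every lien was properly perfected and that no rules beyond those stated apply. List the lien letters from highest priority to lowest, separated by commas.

E, F, A, C, G, D, B

Effective dates after the stated exceptions: A is treated as recorded August 8, 2017, the work-commencement date; C relates back to September 25, 2017 (work commenced); F relates back to the deed date April 16, 2017.
E is a property-tax lien, so it outranks all other liens regardless of date.
The other liens, earliest effective date first: F (April 16, 2017), A (August 8, 2017), C (September 25, 2017), B (November 29, 2018), D (March 6, 2019), G (May 14, 2019).
B would otherwise be senior to G, so under the subordination agreement B and G exchange positions.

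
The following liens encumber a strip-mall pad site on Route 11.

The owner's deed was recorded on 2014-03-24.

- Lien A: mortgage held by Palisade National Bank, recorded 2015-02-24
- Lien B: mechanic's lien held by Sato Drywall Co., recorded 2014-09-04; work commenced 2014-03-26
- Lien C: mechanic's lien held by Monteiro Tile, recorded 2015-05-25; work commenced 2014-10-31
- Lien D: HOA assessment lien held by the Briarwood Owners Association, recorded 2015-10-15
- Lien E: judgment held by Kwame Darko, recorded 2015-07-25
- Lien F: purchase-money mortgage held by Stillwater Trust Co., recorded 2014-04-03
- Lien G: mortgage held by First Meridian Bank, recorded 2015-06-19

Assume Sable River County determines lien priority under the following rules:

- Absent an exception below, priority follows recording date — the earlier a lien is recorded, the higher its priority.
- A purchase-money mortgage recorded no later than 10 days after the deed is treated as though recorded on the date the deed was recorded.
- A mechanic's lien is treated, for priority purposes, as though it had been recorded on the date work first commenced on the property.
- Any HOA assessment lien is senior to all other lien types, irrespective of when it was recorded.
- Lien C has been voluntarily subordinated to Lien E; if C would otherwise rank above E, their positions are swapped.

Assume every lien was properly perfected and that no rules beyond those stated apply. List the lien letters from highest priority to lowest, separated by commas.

Effective dates: B's effective date is 2014-03-26, when work began; C's effective date is 2014-10-31, when work began; F relates back to the deed date 2014-03-24.
D is an HOA assessment lien, so it outranks all other liens regardless of date.
Remaining liens by effective date: F (2014-03-24), B (2014-03-26), C (2014-10-31), A (2015-02-24), G (2015-06-19), E (2015-07-25).
Because C would otherwise rank above E, the subordination swaps them.

D, F, B, E, A, G, C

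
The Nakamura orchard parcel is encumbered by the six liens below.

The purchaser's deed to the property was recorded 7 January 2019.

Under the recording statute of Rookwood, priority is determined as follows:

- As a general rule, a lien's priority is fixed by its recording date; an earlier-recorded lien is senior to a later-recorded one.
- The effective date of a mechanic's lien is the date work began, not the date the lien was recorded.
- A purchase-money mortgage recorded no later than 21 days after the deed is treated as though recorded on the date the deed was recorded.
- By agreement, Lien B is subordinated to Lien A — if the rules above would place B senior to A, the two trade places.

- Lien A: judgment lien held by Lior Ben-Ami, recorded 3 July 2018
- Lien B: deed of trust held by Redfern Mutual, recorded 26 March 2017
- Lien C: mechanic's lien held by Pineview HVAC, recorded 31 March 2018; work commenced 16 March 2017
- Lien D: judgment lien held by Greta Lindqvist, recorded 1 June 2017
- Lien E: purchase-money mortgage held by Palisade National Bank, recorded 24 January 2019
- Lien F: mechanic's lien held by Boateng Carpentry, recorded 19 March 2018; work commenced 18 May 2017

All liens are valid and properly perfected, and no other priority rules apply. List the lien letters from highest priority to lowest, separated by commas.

Effective dates after the stated exceptions: C is treated as recorded 16 March 2017, the work-commencement date; E relates back to the deed date 7 January 2019; F relates back to 18 May 2017 (work commenced).
Ordering by effective date: C (16 March 2017), B (26 March 2017), F (18 May 2017), D (1 June 2017), A (3 July 2018), E (7 January 2019).
Because B would otherwise rank above A, the subordination swaps them.

C, A, F, D, B, E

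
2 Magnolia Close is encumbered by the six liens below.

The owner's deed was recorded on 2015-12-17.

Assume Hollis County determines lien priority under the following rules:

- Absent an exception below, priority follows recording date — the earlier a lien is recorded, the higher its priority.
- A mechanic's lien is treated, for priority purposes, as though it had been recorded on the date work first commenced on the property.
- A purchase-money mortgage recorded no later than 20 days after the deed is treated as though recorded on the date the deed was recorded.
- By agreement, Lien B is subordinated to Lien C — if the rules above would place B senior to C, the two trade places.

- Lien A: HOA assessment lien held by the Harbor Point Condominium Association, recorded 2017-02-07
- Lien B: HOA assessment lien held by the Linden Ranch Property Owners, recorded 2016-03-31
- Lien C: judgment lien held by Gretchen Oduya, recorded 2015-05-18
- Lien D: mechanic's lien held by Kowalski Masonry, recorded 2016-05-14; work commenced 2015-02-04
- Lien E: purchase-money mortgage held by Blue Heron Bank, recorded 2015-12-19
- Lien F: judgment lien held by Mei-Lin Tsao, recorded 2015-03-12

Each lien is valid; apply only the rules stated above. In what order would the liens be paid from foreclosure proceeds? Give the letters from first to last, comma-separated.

D, F, C, E, B, A

Effective dates after the stated exceptions: D's effective date is 2015-02-04, when work began; E was recorded within the 20-day window, so its effective date is the deed date 2015-12-17.
Ordering by effective date: D (2015-02-04), F (2015-03-12), C (2015-05-18), E (2015-12-17), B (2016-03-31), A (2017-02-07).
Since B is not senior to C, the subordination leaves the order unchanged.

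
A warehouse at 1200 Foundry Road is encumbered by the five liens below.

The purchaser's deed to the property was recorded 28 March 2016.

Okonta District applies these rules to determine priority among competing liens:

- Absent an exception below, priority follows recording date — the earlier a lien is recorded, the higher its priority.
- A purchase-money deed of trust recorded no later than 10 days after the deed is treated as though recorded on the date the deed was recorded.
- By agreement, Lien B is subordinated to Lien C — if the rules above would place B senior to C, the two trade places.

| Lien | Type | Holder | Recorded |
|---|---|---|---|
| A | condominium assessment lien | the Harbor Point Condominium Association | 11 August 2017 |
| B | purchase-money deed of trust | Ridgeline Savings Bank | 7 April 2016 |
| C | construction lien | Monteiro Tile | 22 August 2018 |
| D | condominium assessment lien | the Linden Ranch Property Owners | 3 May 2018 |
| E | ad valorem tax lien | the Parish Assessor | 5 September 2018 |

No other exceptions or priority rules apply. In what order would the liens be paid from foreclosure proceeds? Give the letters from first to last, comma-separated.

C, A, D, B, E

First, effective dates: B relates back to the deed date 28 March 2016.
By effective date: B (28 March 2016), A (11 August 2017), D (3 May 2018), C (22 August 2018), E (5 September 2018).
B would otherwise be senior to C, so under the subordination agreement B and C exchange positions.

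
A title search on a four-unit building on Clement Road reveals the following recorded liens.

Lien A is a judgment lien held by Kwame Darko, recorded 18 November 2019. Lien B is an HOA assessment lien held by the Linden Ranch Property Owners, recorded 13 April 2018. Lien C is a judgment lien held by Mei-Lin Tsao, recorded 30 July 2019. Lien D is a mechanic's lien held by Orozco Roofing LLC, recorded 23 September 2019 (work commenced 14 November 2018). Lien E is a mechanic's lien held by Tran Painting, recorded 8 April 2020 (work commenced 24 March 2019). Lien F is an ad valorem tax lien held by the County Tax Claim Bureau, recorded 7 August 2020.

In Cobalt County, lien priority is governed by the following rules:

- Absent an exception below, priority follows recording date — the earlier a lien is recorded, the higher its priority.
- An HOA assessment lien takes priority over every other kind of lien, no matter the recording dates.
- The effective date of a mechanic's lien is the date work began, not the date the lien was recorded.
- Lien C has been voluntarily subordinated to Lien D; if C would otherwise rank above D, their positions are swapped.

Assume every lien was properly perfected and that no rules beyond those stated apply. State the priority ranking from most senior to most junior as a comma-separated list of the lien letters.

B, D, E, C, A, F

Adjusting effective dates: D's effective date is 14 November 2018, when work began; E's effective date is 24 March 2019, when work began.
B is an HOA assessment lien, so it outranks all other liens regardless of date.
Ordering the rest by effective date: D (14 November 2018), E (24 March 2019), C (30 July 2019), A (18 November 2019), F (7 August 2020).
C already ranks below D; the subordination has no effect.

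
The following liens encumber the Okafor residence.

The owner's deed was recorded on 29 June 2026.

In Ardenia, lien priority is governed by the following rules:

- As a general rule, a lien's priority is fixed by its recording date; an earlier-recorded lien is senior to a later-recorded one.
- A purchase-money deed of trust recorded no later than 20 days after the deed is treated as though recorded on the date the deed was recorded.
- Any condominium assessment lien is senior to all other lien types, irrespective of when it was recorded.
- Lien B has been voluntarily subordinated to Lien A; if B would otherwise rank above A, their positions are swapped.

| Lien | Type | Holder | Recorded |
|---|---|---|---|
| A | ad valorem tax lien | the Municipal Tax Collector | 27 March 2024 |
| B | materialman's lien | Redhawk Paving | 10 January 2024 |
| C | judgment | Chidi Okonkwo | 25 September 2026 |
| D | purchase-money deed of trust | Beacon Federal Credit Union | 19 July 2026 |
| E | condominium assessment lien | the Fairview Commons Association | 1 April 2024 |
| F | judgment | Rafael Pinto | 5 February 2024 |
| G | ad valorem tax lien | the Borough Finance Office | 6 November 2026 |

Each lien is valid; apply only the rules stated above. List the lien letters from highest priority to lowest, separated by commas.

E, A, F, B, D, C, G

Adjusting effective dates: D's effective date is the deed date, 29 June 2026.
E is a condominium assessment lien and takes priority over every other lien.
Ordering the rest by effective date: B (10 January 2024), F (5 February 2024), A (27 March 2024), D (29 June 2026), C (25 September 2026), G (6 November 2026).
Because B would otherwise rank above A, the subordination swaps them.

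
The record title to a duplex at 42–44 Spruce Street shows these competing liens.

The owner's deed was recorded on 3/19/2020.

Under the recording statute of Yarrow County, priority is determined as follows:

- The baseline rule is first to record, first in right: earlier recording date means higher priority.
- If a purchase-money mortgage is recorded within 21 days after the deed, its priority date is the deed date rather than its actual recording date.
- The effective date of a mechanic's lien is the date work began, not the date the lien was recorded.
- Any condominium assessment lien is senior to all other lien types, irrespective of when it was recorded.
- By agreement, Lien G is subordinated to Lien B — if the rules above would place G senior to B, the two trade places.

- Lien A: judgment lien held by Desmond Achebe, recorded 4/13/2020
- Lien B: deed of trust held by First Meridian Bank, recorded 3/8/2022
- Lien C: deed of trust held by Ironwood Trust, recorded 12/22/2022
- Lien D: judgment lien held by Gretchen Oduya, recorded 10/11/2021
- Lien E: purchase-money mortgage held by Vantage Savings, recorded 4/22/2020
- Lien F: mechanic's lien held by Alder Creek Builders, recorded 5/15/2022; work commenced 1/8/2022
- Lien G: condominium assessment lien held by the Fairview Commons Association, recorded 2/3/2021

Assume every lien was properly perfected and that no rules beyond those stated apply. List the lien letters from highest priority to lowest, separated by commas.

Effective dates: E was recorded 34 days after the deed — beyond 21 days — so no relation-back applies; F's effective date is 1/8/2022, when work began.
G is a condominium assessment lien, so it outranks all other liens regardless of date.
Among the remaining liens, by effective date: A (4/13/2020), E (4/22/2020), D (10/11/2021), F (1/8/2022), B (3/8/2022), C (12/22/2022).
Because G would otherwise rank above B, the subordination swaps them.

B, A, E, D, F, G, C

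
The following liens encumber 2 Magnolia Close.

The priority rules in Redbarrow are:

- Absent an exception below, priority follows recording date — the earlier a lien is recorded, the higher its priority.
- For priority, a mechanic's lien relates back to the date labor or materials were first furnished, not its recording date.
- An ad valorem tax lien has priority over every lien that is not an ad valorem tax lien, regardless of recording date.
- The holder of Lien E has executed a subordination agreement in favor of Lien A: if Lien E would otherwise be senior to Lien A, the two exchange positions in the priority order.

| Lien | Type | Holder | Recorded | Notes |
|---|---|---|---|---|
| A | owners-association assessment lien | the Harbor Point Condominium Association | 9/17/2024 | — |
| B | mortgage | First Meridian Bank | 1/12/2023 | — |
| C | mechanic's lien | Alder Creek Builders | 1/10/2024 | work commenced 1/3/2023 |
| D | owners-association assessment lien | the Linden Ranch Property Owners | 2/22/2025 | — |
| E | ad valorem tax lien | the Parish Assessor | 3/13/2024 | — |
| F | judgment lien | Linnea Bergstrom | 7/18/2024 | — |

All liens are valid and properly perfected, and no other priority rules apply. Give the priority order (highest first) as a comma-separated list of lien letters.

Effective dates after the stated exceptions: C's effective date is 1/3/2023, when work began.
E, as an ad valorem tax lien, has superpriority and ranks first.
The other liens, earliest effective date first: C (1/3/2023), B (1/12/2023), F (7/18/2024), A (9/17/2024), D (2/22/2025).
E is senior to A before the subordination, so the two trade places.

A, C, B, F, E, D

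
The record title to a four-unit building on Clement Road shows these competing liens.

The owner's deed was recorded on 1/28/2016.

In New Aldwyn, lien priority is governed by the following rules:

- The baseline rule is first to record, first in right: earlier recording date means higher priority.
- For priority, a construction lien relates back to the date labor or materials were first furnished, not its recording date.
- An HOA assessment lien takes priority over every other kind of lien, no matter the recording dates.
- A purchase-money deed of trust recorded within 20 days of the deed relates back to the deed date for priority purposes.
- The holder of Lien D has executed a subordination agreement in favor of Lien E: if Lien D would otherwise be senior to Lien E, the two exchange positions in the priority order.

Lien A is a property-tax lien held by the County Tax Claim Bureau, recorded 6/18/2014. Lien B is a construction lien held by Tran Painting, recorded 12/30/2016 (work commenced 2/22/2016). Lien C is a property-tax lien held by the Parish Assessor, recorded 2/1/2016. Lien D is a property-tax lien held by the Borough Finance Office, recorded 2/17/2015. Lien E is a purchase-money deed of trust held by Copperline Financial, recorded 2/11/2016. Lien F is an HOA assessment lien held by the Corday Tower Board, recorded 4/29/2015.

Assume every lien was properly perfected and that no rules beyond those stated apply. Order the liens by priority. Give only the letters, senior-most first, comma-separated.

F, A, E, D, C, B

Effective dates after the stated exceptions: B's effective date is 2/22/2016, when work began; E was recorded within the 20-day window, so its effective date is the deed date 1/28/2016.
F is an HOA assessment lien and takes priority over every other lien.
Remaining liens by effective date: A (6/18/2014), D (2/17/2015), E (1/28/2016), C (2/1/2016), B (2/22/2016).
The subordination applies — D was senior to E — so D and E swap.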